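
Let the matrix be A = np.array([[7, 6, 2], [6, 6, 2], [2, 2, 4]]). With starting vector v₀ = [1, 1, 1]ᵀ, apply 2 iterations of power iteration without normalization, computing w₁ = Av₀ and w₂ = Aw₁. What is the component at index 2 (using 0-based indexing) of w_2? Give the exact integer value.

w1 = Av₀ = (7·1 + 6·1 + 2·1; 6·1 + 6·1 + 2·1; 2·1 + 2·1 + 4·1) = (15, 14, 8)
w2 = Aw1 = (7·15 + 6·14 + 2·8; 6·15 + 6·14 + 2·8; 2·15 + 2·14 + 4·8) = (205, 190, 90)
The requested component of w2 is 90.

90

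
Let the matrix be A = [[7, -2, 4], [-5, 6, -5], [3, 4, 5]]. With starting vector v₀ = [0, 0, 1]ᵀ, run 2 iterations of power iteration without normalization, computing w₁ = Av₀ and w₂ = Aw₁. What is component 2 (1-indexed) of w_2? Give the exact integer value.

w1 = Av₀ = (7·0 + (-2)·0 + 4·1; (-5)·0 + 6·0 + (-5)·1; 3·0 + 4·0 + 5·1) = (4, -5, 5)
w2 = Aw1 = (7·4 + (-2)·(-5) + 4·5; (-5)·4 + 6·(-5) + (-5)·5; 3·4 + 4·(-5) + 5·5) = (58, -75, 17)
The requested component of w2 is -75.

-75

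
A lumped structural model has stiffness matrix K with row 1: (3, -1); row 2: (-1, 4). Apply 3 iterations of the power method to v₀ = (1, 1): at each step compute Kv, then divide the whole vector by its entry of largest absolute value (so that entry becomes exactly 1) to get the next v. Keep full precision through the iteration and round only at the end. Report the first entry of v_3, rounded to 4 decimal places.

-0.0270

Kv0 = (2.00000, 3.00000); divide by 3.00000 → v1 = (0.66667, 1.00000)
Kv1 = (1.00000, 3.33333); divide by 3.33333 → v2 = (0.30000, 1.00000)
Kv2 = (-0.10000, 3.70000); divide by 3.70000 → v3 = (-0.02703, 1.00000)
Requested entry of v3: -1/37 = -0.0270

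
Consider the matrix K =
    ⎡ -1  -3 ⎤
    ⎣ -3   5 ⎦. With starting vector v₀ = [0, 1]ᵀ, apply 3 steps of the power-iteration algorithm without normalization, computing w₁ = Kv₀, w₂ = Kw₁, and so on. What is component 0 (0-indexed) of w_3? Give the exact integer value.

-90

w1 = Kv₀ = ((-1)·0 + (-3)·1; (-3)·0 + 5·1) = (-3, 5)
w2 = Kw1 = ((-1)·(-3) + (-3)·5; (-3)·(-3) + 5·5) = (-12, 34)
w3 = Kw2 = (-90, 206)
The requested component of w3 is -90.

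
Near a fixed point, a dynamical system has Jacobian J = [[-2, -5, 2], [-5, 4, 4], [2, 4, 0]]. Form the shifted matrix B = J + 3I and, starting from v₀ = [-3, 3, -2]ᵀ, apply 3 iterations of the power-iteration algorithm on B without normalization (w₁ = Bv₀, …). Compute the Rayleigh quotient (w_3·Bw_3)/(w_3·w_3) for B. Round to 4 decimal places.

10.7314

B = J + 3I has rows (1, -5, 2); (-5, 7, 4); (2, 4, 3)
w1 = Bv₀ = (1·(-3) + (-5)·3 + 2·(-2); (-5)·(-3) + 7·3 + 4·(-2); 2·(-3) + 4·3 + 3·(-2)) = (-22, 28, 0)
w2 = Bw1 = (1·(-22) + (-5)·28 + 2·0; (-5)·(-22) + 7·28 + 4·0; 2·(-22) + 4·28 + 3·0) = (-162, 306, 68)
w3 = Bw2 = (-1556, 3224, 1104)
Bw3 = (-15468, 34764, 13096)
w3·Bw3 = 150605328; w3·w3 = 14034128; μ ≈ 150605328/14034128 = 10.7314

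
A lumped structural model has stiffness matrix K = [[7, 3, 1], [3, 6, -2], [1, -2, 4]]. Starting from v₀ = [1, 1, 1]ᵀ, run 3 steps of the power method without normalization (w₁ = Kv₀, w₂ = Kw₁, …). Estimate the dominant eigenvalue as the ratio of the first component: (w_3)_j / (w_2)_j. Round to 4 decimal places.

λ ≈ 9.1386

w1 = Kv₀ = (7·1 + 3·1 + 1·1; 3·1 + 6·1 + (-2)·1; 1·1 + (-2)·1 + 4·1) = (11, 7, 3)
w2 = Kw1 = (7·11 + 3·7 + 1·3; 3·11 + 6·7 + (-2)·3; 1·11 + (-2)·7 + 4·3) = (101, 69, 9)
w3 = Kw2 = (923, 699, -1)
Ratio at component: 923 / 101 = 9.1386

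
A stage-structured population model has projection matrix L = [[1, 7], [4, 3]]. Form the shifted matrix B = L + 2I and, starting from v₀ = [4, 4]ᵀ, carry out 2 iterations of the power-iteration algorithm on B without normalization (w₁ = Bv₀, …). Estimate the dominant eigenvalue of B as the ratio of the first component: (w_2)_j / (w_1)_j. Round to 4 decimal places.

9.3000

B = L + 2I has rows (3, 7); (4, 5)
w1 = Bv₀ = (3·4 + 7·4; 4·4 + 5·4) = (40, 36)
w2 = Bw1 = (3·40 + 7·36; 4·40 + 5·36) = (372, 340)
Ratio: 372/40 = 9.3000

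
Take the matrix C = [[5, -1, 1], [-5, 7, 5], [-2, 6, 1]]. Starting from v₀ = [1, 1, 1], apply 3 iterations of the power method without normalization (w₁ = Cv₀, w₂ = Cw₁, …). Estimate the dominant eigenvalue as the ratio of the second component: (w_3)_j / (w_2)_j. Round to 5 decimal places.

8.42857

w1 = Cv₀ = (5·1 + (-1)·1 + 1·1; (-5)·1 + 7·1 + 5·1; (-2)·1 + 6·1 + 1·1) = (5, 7, 5)
w2 = Cw1 = (5·5 + (-1)·7 + 1·5; (-5)·5 + 7·7 + 5·5; (-2)·5 + 6·7 + 1·5) = (23, 49, 37)
w3 = Cw2 = (103, 413, 285)
Ratio at component: 413 / 49 = 8.42857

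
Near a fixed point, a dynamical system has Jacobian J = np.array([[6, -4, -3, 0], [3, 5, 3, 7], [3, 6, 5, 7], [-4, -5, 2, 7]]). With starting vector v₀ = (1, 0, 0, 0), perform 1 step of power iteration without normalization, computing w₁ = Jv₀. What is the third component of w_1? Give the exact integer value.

w1 = Jv₀ = (6·1 + (-4)·0 + (-3)·0 + 0·0; 3·1 + 5·0 + 3·0 + 7·0; 3·1 + 6·0 + 5·0 + 7·0; (-4)·1 + (-5)·0 + 2·0 + 7·0) = (6, 3, 3, -4)
The requested component of w1 is 3.

3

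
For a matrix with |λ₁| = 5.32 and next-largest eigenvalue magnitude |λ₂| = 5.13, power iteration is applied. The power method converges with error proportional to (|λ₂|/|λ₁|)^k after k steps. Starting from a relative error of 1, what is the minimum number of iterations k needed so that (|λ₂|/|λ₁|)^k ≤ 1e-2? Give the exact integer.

|λ₂/λ₁| = 5.13/5.32 = 0.96429
Need k ≥ ln(1e-2) / ln(0.96429) = -4.6052 / -0.0364 ≈ 126.628
Smallest integer k satisfying the bound: 127

127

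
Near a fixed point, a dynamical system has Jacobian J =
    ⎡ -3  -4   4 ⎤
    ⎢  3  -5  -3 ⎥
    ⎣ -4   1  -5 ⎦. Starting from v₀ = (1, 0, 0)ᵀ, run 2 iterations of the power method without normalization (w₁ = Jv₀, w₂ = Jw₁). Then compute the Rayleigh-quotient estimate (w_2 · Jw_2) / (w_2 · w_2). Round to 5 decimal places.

w1 = Jv₀ = (-3, 3, -4)
w2 = Jw1 = (-19, -12, 35)
Jw2 = (245, -102, -111)
w2·Jw2 = (-19)·245 + (-12)·(-102) + 35·(-111) = -7316; w2·w2 = (-19)·(-19) + (-12)·(-12) + 35·35 = 1730
λ ≈ -7316/1730 = -4.22890

-4.22890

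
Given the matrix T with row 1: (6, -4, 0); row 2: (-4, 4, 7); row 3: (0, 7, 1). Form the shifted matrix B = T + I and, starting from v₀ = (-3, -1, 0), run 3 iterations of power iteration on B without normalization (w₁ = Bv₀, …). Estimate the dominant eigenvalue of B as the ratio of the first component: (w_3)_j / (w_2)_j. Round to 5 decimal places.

B = T + I has rows (7, -4, 0); (-4, 5, 7); (0, 7, 2)
w1 = Bv₀ = (7·(-3) + (-4)·(-1) + 0·0; (-4)·(-3) + 5·(-1) + 7·0; 0·(-3) + 7·(-1) + 2·0) = (-17, 7, -7)
w2 = Bw1 = (7·(-17) + (-4)·7 + 0·(-7); (-4)·(-17) + 5·7 + 7·(-7); 0·(-17) + 7·7 + 2·(-7)) = (-147, 54, 35)
w3 = Bw2 = (-1245, 1103, 448)
Ratio: -1245/-147 = 8.46939

μ ≈ 8.46939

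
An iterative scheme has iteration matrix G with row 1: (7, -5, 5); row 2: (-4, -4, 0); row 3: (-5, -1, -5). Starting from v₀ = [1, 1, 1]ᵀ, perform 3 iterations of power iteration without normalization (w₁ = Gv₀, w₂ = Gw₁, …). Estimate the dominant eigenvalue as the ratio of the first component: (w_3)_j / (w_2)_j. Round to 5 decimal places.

λ ≈ 10.52941

w1 = Gv₀ = (7·1 + (-5)·1 + 5·1; (-4)·1 + (-4)·1 + 0·1; (-5)·1 + (-1)·1 + (-5)·1) = (7, -8, -11)
w2 = Gw1 = (7·7 + (-5)·(-8) + 5·(-11); (-4)·7 + (-4)·(-8) + 0·(-11); (-5)·7 + (-1)·(-8) + (-5)·(-11)) = (34, 4, 28)
w3 = Gw2 = (358, -152, -314)
Ratio at component: 358 / 34 = 10.52941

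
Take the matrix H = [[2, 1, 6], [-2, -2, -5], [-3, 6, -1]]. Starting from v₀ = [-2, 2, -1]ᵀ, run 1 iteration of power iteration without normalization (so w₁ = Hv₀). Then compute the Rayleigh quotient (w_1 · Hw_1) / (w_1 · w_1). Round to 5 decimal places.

w1 = Hv₀ = (2·(-2) + 1·2 + 6·(-1); (-2)·(-2) + (-2)·2 + (-5)·(-1); (-3)·(-2) + 6·2 + (-1)·(-1)) = (-8, 5, 19)
Hw1 = (103, -89, 35)
w1·Hw1 = (-8)·103 + 5·(-89) + 19·35 = -604; w1·w1 = (-8)·(-8) + 5·5 + 19·19 = 450
λ ≈ -604/450 = -1.34222

λ ≈ -1.34222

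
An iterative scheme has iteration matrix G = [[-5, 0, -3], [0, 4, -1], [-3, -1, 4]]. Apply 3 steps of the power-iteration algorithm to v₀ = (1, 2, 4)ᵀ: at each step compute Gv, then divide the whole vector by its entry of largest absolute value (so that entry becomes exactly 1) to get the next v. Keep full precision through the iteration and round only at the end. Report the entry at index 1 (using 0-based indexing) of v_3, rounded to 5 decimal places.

Gv0 = (-17.000000, 4.000000, 11.000000); divide by -17.000000 → v1 = (1.000000, -0.235294, -0.647059)
Gv1 = (-3.058824, -0.294118, -5.352941); divide by -5.352941 → v2 = (0.571429, 0.054945, 1.000000)
Gv2 = (-5.857143, -0.780220, 2.230769); divide by -5.857143 → v3 = (1.000000, 0.133208, -0.380863)
Requested entry of v3: -71/-533 = 0.13321

0.13321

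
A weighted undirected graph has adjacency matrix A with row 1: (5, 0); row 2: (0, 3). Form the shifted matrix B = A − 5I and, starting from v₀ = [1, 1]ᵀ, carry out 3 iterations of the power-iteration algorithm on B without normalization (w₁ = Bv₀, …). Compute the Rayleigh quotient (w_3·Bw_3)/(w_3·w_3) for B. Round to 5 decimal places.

μ ≈ -2.00000

B = A − 5I has rows (0, 0); (0, -2)
w1 = Bv₀ = (0, -2)
w2 = Bw1 = (0, 4)
w3 = Bw2 = (0, -8)
Bw3 = (0, 16)
w3·Bw3 = -128; w3·w3 = 64; μ ≈ -128/64 = -2.00000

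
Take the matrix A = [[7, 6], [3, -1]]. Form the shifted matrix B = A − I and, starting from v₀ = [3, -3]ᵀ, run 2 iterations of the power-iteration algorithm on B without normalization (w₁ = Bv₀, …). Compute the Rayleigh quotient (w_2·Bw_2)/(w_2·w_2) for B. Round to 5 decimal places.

B = A − I has rows (6, 6); (3, -2)
w1 = Bv₀ = (0, 15)
w2 = Bw1 = (90, -30)
Bw2 = (360, 330)
w2·Bw2 = 22500; w2·w2 = 9000; μ ≈ 22500/9000 = 2.50000

μ ≈ 2.50000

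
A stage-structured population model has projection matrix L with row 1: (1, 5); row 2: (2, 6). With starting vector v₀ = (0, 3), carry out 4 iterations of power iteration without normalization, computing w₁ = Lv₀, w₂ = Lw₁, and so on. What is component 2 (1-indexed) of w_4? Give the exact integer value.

7818

w1 = Lv₀ = (15, 18)
w2 = Lw1 = (105, 138)
w3 = Lw2 = (795, 1038)
w4 = Lw3 = (5985, 7818)
The requested component of w4 is 7818.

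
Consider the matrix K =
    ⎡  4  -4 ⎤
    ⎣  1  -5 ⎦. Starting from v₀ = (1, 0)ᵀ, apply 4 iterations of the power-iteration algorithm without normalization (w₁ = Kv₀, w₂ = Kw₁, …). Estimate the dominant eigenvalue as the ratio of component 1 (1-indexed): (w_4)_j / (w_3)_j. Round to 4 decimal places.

λ ≈ 2.6923

w1 = Kv₀ = (4·1 + (-4)·0; 1·1 + (-5)·0) = (4, 1)
w2 = Kw1 = (4·4 + (-4)·1; 1·4 + (-5)·1) = (12, -1)
w3 = Kw2 = (52, 17)
w4 = Kw3 = (140, -33)
Ratio at component: 140 / 52 = 2.6923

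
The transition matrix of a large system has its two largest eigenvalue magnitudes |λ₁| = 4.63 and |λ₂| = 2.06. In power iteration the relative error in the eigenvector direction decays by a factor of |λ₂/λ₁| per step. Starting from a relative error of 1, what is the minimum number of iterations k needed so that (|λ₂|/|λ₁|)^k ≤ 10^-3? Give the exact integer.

9

|λ₂/λ₁| = 2.06/4.63 = 0.44492
Need k ≥ ln(10^-3) / ln(0.44492) = -6.9078 / -0.8099 ≈ 8.530
Smallest integer k satisfying the bound: 9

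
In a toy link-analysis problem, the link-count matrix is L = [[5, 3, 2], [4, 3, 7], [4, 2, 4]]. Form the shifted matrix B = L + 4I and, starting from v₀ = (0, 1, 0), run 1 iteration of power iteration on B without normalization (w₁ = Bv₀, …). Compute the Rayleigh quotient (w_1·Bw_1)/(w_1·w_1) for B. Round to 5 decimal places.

12.33871

B = L + 4I has rows (9, 3, 2); (4, 7, 7); (4, 2, 8)
w1 = Bv₀ = (9·0 + 3·1 + 2·0; 4·0 + 7·1 + 7·0; 4·0 + 2·1 + 8·0) = (3, 7, 2)
Bw1 = (52, 75, 42)
w1·Bw1 = 765; w1·w1 = 62; μ ≈ 765/62 = 12.33871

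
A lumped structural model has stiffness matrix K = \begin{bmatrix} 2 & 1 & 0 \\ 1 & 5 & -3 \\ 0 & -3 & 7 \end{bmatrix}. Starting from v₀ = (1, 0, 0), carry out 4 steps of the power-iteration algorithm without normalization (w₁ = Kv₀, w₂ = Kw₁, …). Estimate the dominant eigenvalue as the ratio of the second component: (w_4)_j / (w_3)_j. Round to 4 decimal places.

λ ≈ 7.9184

w1 = Kv₀ = (2·1 + 1·0 + 0·0; 1·1 + 5·0 + (-3)·0; 0·1 + (-3)·0 + 7·0) = (2, 1, 0)
w2 = Kw1 = (2·2 + 1·1 + 0·0; 1·2 + 5·1 + (-3)·0; 0·2 + (-3)·1 + 7·0) = (5, 7, -3)
w3 = Kw2 = (17, 49, -42)
w4 = Kw3 = (83, 388, -441)
Ratio at component: 388 / 49 = 7.9184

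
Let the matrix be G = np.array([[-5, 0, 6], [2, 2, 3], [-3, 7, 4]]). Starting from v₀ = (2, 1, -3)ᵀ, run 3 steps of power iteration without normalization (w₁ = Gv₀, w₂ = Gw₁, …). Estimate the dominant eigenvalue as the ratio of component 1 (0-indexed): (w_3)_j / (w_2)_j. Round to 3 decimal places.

w1 = Gv₀ = ((-5)·2 + 0·1 + 6·(-3); 2·2 + 2·1 + 3·(-3); (-3)·2 + 7·1 + 4·(-3)) = (-28, -3, -11)
w2 = Gw1 = ((-5)·(-28) + 0·(-3) + 6·(-11); 2·(-28) + 2·(-3) + 3·(-11); (-3)·(-28) + 7·(-3) + 4·(-11)) = (74, -95, 19)
w3 = Gw2 = (-256, 15, -811)
Ratio at component: 15 / -95 = -0.158

-0.158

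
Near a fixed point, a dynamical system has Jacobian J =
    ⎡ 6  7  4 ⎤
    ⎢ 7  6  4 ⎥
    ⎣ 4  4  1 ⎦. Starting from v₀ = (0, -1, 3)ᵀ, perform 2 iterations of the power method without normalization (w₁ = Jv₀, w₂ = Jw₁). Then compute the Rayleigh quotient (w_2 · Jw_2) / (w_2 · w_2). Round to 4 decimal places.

w1 = Jv₀ = (6·0 + 7·(-1) + 4·3; 7·0 + 6·(-1) + 4·3; 4·0 + 4·(-1) + 1·3) = (5, 6, -1)
w2 = Jw1 = (6·5 + 7·6 + 4·(-1); 7·5 + 6·6 + 4·(-1); 4·5 + 4·6 + 1·(-1)) = (68, 67, 43)
Jw2 = (1049, 1050, 583)
w2·Jw2 = 68·1049 + 67·1050 + 43·583 = 166751; w2·w2 = 68·68 + 67·67 + 43·43 = 10962
λ ≈ 166751/10962 = 15.2117

15.2117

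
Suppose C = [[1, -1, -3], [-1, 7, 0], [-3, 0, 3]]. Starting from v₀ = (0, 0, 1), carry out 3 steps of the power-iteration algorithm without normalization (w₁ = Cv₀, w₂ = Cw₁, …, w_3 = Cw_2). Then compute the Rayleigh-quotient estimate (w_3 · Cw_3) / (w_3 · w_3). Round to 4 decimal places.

w1 = Cv₀ = (-3, 0, 3)
w2 = Cw1 = (-12, 3, 18)
w3 = Cw2 = (-69, 33, 90)
Cw3 = (-372, 300, 477)
w3·Cw3 = (-69)·(-372) + 33·300 + 90·477 = 78498; w3·w3 = (-69)·(-69) + 33·33 + 90·90 = 13950
λ ≈ 78498/13950 = 5.6271

λ ≈ 5.6271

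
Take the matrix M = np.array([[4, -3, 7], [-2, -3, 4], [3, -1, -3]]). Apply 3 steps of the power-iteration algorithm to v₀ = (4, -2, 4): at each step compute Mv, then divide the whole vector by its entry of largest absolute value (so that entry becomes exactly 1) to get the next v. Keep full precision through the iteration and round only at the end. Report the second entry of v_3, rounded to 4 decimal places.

0.2890

Mv0 = (50.00000, 14.00000, 2.00000); divide by 50.00000 → v1 = (1.00000, 0.28000, 0.04000)
Mv1 = (3.44000, -2.68000, 2.60000); divide by 3.44000 → v2 = (1.00000, -0.77907, 0.75581)
Mv2 = (11.62791, 3.36047, 1.51163); divide by 11.62791 → v3 = (1.00000, 0.28900, 0.13000)
Requested entry of v3: 578/2000 = 0.2890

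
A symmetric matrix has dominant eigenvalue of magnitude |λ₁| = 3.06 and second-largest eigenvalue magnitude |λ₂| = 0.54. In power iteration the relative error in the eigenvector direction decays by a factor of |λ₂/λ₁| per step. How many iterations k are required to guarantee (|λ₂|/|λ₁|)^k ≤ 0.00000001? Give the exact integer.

11

|λ₂/λ₁| = 0.54/3.06 = 0.17647
Need k ≥ ln(0.00000001) / ln(0.17647) = -18.4207 / -1.7346 ≈ 10.620
Smallest integer k satisfying the bound: 11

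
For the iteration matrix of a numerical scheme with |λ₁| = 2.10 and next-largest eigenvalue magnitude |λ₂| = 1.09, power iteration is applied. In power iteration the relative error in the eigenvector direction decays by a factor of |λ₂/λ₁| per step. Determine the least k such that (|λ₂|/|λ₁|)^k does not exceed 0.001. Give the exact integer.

11

|λ₂/λ₁| = 1.09/2.10 = 0.51905
Need k ≥ ln(0.001) / ln(0.51905) = -6.9078 / -0.6558 ≈ 10.534
Smallest integer k satisfying the bound: 11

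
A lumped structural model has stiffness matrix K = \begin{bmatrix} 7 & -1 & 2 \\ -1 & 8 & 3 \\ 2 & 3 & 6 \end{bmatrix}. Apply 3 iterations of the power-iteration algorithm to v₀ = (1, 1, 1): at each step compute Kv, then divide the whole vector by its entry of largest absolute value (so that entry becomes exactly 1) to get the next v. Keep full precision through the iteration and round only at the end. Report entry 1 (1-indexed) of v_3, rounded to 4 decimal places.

0.5298

Kv0 = (8.00000, 10.00000, 11.00000); divide by 11.00000 → v1 = (0.72727, 0.90909, 1.00000)
Kv1 = (6.18182, 9.54545, 10.18182); divide by 10.18182 → v2 = (0.60714, 0.93750, 1.00000)
Kv2 = (5.31250, 9.89286, 10.02679); divide by 10.02679 → v3 = (0.52983, 0.98664, 1.00000)
Requested entry of v3: 595/1123 = 0.5298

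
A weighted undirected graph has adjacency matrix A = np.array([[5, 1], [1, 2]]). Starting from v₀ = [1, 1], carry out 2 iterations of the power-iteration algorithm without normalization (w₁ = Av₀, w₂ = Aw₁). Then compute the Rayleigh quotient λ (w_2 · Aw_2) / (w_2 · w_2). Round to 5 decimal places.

w1 = Av₀ = (5·1 + 1·1; 1·1 + 2·1) = (6, 3)
w2 = Aw1 = (5·6 + 1·3; 1·6 + 2·3) = (33, 12)
Aw2 = (177, 57)
w2·Aw2 = 33·177 + 12·57 = 6525; w2·w2 = 33·33 + 12·12 = 1233
λ ≈ 6525/1233 = 5.29197

λ ≈ 5.29197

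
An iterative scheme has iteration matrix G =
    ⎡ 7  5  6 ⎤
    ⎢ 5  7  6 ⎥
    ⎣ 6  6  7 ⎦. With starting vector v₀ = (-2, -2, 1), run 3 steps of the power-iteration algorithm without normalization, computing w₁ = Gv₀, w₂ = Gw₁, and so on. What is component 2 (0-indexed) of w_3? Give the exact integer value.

-6161

w1 = Gv₀ = (7·(-2) + 5·(-2) + 6·1; 5·(-2) + 7·(-2) + 6·1; 6·(-2) + 6·(-2) + 7·1) = (-18, -18, -17)
w2 = Gw1 = (7·(-18) + 5·(-18) + 6·(-17); 5·(-18) + 7·(-18) + 6·(-17); 6·(-18) + 6·(-18) + 7·(-17)) = (-318, -318, -335)
w3 = Gw2 = (-5826, -5826, -6161)
The requested component of w3 is -6161.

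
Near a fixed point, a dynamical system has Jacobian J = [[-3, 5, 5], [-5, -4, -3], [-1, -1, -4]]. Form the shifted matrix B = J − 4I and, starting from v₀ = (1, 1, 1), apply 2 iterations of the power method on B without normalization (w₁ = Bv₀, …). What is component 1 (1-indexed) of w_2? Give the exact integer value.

B = J − 4I has rows (-7, 5, 5); (-5, -8, -3); (-1, -1, -8)
w1 = Bv₀ = ((-7)·1 + 5·1 + 5·1; (-5)·1 + (-8)·1 + (-3)·1; (-1)·1 + (-1)·1 + (-8)·1) = (3, -16, -10)
w2 = Bw1 = ((-7)·3 + 5·(-16) + 5·(-10); (-5)·3 + (-8)·(-16) + (-3)·(-10); (-1)·3 + (-1)·(-16) + (-8)·(-10)) = (-151, 143, 93)
Requested component of w2: -151

-151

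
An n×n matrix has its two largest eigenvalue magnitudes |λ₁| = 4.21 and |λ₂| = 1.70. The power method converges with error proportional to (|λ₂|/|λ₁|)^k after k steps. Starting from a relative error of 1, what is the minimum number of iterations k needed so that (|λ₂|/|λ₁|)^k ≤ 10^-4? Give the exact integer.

|λ₂/λ₁| = 1.70/4.21 = 0.40380
Need k ≥ ln(10^-4) / ln(0.40380) = -9.2103 / -0.9068 ≈ 10.157
Smallest integer k satisfying the bound: 11

11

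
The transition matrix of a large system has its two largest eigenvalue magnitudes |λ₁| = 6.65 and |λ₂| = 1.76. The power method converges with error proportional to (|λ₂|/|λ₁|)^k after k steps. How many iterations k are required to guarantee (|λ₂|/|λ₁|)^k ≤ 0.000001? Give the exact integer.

|λ₂/λ₁| = 1.76/6.65 = 0.26466
Need k ≥ ln(0.000001) / ln(0.26466) = -13.8155 / -1.3293 ≈ 10.393
Smallest integer k satisfying the bound: 11

11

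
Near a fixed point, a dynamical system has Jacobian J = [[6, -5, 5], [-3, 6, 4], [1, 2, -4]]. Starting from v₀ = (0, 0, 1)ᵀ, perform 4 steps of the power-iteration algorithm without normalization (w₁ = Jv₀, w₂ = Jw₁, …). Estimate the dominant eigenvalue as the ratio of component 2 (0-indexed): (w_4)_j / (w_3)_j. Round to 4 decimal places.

-6.3429

w1 = Jv₀ = (5, 4, -4)
w2 = Jw1 = (-10, -7, 29)
w3 = Jw2 = (120, 104, -140)
w4 = Jw3 = (-500, -296, 888)
Ratio at component: 888 / -140 = -6.3429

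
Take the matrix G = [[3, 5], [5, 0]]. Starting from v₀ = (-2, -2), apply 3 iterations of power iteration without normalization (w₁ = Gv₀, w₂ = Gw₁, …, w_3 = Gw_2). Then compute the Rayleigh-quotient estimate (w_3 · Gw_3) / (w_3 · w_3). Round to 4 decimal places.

w1 = Gv₀ = (-16, -10)
w2 = Gw1 = (-98, -80)
w3 = Gw2 = (-694, -490)
Gw3 = (-4532, -3470)
w3·Gw3 = (-694)·(-4532) + (-490)·(-3470) = 4845508; w3·w3 = (-694)·(-694) + (-490)·(-490) = 721736
λ ≈ 4845508/721736 = 6.7137

λ ≈ 6.7137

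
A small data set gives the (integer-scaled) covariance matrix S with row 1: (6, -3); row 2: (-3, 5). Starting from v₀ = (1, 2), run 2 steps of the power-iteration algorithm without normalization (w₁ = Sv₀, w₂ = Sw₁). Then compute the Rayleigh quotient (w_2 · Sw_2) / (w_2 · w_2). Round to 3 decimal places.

w1 = Sv₀ = (0, 7)
w2 = Sw1 = (-21, 35)
Sw2 = (-231, 238)
w2·Sw2 = (-21)·(-231) + 35·238 = 13181; w2·w2 = (-21)·(-21) + 35·35 = 1666
λ ≈ 13181/1666 = 7.912

7.912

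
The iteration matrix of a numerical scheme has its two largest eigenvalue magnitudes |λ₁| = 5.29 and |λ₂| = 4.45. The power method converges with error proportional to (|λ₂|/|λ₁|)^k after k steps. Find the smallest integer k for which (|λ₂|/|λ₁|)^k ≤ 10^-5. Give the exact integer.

67

|λ₂/λ₁| = 4.45/5.29 = 0.84121
Need k ≥ ln(10^-5) / ln(0.84121) = -11.5129 / -0.1729 ≈ 66.582
Smallest integer k satisfying the bound: 67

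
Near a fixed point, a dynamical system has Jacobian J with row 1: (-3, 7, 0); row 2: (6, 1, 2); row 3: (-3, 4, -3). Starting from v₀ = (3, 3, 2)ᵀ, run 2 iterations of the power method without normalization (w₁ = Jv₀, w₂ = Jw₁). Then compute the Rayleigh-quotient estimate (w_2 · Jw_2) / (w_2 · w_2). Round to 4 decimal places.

3.2852

w1 = Jv₀ = ((-3)·3 + 7·3 + 0·2; 6·3 + 1·3 + 2·2; (-3)·3 + 4·3 + (-3)·2) = (12, 25, -3)
w2 = Jw1 = ((-3)·12 + 7·25 + 0·(-3); 6·12 + 1·25 + 2·(-3); (-3)·12 + 4·25 + (-3)·(-3)) = (139, 91, 73)
Jw2 = (220, 1071, -272)
w2·Jw2 = 139·220 + 91·1071 + 73·(-272) = 108185; w2·w2 = 139·139 + 91·91 + 73·73 = 32931
λ ≈ 108185/32931 = 3.2852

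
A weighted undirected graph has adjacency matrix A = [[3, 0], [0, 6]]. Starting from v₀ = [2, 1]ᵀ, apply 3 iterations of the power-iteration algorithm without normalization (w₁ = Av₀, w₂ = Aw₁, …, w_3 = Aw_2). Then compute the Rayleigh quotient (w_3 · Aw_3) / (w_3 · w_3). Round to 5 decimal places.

w1 = Av₀ = (3·2 + 0·1; 0·2 + 6·1) = (6, 6)
w2 = Aw1 = (3·6 + 0·6; 0·6 + 6·6) = (18, 36)
w3 = Aw2 = (54, 216)
Aw3 = (162, 1296)
w3·Aw3 = 54·162 + 216·1296 = 288684; w3·w3 = 54·54 + 216·216 = 49572
λ ≈ 288684/49572 = 5.82353

5.82353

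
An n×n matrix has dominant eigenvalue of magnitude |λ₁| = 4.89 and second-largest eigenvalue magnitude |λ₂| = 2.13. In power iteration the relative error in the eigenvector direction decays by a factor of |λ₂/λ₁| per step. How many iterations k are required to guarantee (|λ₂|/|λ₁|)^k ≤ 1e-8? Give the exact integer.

23

|λ₂/λ₁| = 2.13/4.89 = 0.43558
Need k ≥ ln(1e-8) / ln(0.43558) = -18.4207 / -0.8311 ≈ 22.165
Smallest integer k satisfying the bound: 23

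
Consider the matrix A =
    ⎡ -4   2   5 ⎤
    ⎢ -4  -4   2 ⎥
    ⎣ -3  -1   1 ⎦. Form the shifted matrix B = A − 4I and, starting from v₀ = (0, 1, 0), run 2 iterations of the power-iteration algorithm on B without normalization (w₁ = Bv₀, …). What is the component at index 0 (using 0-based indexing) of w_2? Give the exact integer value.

B = A − 4I has rows (-8, 2, 5); (-4, -8, 2); (-3, -1, -3)
w1 = Bv₀ = (2, -8, -1)
w2 = Bw1 = (-37, 54, 5)
Requested component of w2: -37

-37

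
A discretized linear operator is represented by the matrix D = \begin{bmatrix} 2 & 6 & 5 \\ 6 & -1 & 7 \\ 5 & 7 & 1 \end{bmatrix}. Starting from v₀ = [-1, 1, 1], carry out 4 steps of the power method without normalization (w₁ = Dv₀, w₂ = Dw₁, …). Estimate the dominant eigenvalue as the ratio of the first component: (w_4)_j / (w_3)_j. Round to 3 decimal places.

λ ≈ 10.524

w1 = Dv₀ = (2·(-1) + 6·1 + 5·1; 6·(-1) + (-1)·1 + 7·1; 5·(-1) + 7·1 + 1·1) = (9, 0, 3)
w2 = Dw1 = (2·9 + 6·0 + 5·3; 6·9 + (-1)·0 + 7·3; 5·9 + 7·0 + 1·3) = (33, 75, 48)
w3 = Dw2 = (756, 459, 738)
w4 = Dw3 = (7956, 9243, 7731)
Ratio at component: 7956 / 756 = 10.524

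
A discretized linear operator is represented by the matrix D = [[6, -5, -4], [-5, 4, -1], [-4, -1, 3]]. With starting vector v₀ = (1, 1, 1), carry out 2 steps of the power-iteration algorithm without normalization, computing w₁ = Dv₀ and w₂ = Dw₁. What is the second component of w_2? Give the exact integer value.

9

w1 = Dv₀ = (6·1 + (-5)·1 + (-4)·1; (-5)·1 + 4·1 + (-1)·1; (-4)·1 + (-1)·1 + 3·1) = (-3, -2, -2)
w2 = Dw1 = (6·(-3) + (-5)·(-2) + (-4)·(-2); (-5)·(-3) + 4·(-2) + (-1)·(-2); (-4)·(-3) + (-1)·(-2) + 3·(-2)) = (0, 9, 8)
The requested component of w2 is 9.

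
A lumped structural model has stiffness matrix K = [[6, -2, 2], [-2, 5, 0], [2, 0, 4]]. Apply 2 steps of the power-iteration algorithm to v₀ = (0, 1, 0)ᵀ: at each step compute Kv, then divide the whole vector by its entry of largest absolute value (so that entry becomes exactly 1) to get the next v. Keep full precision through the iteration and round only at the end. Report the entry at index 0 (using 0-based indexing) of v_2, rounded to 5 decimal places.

Kv0 = (-2.000000, 5.000000, 0.000000); divide by 5.000000 → v1 = (-0.400000, 1.000000, 0.000000)
Kv1 = (-4.400000, 5.800000, -0.800000); divide by 5.800000 → v2 = (-0.758621, 1.000000, -0.137931)
Requested entry of v2: -22/29 = -0.75862

-0.75862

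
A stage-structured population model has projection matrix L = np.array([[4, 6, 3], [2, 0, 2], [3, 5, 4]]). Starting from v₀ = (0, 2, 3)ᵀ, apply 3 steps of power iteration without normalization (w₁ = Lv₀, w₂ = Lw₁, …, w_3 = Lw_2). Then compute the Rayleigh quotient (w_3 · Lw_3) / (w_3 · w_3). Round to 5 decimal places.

9.31937

w1 = Lv₀ = (21, 6, 22)
w2 = Lw1 = (186, 86, 181)
w3 = Lw2 = (1803, 734, 1712)
Lw3 = (16752, 7030, 15927)
w3·Lw3 = 1803·16752 + 734·7030 + 1712·15927 = 62630900; w3·w3 = 1803·1803 + 734·734 + 1712·1712 = 6720509
λ ≈ 62630900/6720509 = 9.31937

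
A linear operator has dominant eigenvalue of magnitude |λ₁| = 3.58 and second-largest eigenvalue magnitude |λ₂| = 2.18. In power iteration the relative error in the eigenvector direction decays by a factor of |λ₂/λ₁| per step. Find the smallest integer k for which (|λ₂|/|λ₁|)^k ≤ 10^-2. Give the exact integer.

10

|λ₂/λ₁| = 2.18/3.58 = 0.60894
Need k ≥ ln(10^-2) / ln(0.60894) = -4.6052 / -0.4960 ≈ 9.284
Smallest integer k satisfying the bound: 10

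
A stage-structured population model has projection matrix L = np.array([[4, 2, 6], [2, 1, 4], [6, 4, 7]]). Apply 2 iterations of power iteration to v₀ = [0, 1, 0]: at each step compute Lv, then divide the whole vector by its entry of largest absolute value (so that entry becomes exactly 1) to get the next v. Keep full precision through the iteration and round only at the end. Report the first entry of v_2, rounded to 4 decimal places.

Lv0 = (2.00000, 1.00000, 4.00000); divide by 4.00000 → v1 = (0.50000, 0.25000, 1.00000)
Lv1 = (8.50000, 5.25000, 11.00000); divide by 11.00000 → v2 = (0.77273, 0.47727, 1.00000)
Requested entry of v2: 34/44 = 0.7727

0.7727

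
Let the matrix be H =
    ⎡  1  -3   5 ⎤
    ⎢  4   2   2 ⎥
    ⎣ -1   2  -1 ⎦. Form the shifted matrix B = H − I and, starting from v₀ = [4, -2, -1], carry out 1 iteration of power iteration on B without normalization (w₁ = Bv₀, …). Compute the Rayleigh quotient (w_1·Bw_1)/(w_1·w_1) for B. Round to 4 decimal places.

-1.2597

B = H − I has rows (0, -3, 5); (4, 1, 2); (-1, 2, -2)
w1 = Bv₀ = (1, 12, -6)
Bw1 = (-66, 4, 35)
w1·Bw1 = -228; w1·w1 = 181; μ ≈ -228/181 = -1.2597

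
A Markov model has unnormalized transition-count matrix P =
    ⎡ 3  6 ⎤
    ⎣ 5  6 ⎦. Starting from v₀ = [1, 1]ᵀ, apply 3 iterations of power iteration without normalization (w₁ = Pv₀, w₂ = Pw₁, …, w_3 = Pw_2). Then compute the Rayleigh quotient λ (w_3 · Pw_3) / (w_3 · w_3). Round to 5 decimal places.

w1 = Pv₀ = (9, 11)
w2 = Pw1 = (93, 111)
w3 = Pw2 = (945, 1131)
Pw3 = (9621, 11511)
w3·Pw3 = 945·9621 + 1131·11511 = 22110786; w3·w3 = 945·945 + 1131·1131 = 2172186
λ ≈ 22110786/2172186 = 10.17905

10.17905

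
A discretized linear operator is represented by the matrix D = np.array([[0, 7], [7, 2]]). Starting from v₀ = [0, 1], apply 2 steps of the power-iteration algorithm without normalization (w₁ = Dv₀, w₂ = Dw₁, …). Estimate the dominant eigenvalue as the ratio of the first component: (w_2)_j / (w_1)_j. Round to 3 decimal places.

2.000

w1 = Dv₀ = (0·0 + 7·1; 7·0 + 2·1) = (7, 2)
w2 = Dw1 = (0·7 + 7·2; 7·7 + 2·2) = (14, 53)
Ratio at component: 14 / 7 = 2.000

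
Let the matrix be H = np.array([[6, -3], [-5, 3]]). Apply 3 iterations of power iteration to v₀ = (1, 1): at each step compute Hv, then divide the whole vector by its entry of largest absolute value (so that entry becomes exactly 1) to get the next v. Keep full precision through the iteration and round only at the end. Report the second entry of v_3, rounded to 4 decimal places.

-0.8841

Hv0 = (3.00000, -2.00000); divide by 3.00000 → v1 = (1.00000, -0.66667)
Hv1 = (8.00000, -7.00000); divide by 8.00000 → v2 = (1.00000, -0.87500)
Hv2 = (8.62500, -7.62500); divide by 8.62500 → v3 = (1.00000, -0.88406)
Requested entry of v3: -183/207 = -0.8841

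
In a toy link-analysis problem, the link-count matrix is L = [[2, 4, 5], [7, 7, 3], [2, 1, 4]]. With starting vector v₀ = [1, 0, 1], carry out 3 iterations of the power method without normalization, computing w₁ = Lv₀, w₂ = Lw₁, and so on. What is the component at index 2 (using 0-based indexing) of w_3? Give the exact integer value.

w1 = Lv₀ = (2·1 + 4·0 + 5·1; 7·1 + 7·0 + 3·1; 2·1 + 1·0 + 4·1) = (7, 10, 6)
w2 = Lw1 = (2·7 + 4·10 + 5·6; 7·7 + 7·10 + 3·6; 2·7 + 1·10 + 4·6) = (84, 137, 48)
w3 = Lw2 = (956, 1691, 497)
The requested component of w3 is 497.

497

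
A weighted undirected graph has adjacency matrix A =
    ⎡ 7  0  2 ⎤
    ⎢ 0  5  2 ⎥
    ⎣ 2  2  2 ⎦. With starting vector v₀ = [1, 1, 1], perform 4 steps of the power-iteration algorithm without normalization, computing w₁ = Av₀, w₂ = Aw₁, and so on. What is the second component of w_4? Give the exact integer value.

w1 = Av₀ = (7·1 + 0·1 + 2·1; 0·1 + 5·1 + 2·1; 2·1 + 2·1 + 2·1) = (9, 7, 6)
w2 = Aw1 = (7·9 + 0·7 + 2·6; 0·9 + 5·7 + 2·6; 2·9 + 2·7 + 2·6) = (75, 47, 44)
w3 = Aw2 = (613, 323, 332)
w4 = Aw3 = (4955, 2279, 2536)
The requested component of w4 is 2279.

2279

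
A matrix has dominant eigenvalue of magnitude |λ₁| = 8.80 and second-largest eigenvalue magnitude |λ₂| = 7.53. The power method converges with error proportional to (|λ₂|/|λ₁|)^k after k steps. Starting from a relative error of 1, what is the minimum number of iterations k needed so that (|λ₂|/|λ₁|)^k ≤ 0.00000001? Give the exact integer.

|λ₂/λ₁| = 7.53/8.80 = 0.85568
Need k ≥ ln(0.00000001) / ln(0.85568) = -18.4207 / -0.1559 ≈ 118.190
Smallest integer k satisfying the bound: 119

119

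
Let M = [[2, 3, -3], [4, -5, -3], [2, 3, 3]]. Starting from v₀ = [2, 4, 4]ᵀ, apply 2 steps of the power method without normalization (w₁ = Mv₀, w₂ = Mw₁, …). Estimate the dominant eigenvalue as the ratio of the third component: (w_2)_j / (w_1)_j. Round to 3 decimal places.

0.714

w1 = Mv₀ = (4, -24, 28)
w2 = Mw1 = (-148, 52, 20)
Ratio at component: 20 / 28 = 0.714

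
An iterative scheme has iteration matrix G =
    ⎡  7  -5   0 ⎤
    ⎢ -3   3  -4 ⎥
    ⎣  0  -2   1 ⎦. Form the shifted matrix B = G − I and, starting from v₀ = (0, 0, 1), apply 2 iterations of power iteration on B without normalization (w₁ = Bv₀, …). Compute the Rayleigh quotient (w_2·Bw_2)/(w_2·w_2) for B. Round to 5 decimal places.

B = G − I has rows (6, -5, 0); (-3, 2, -4); (0, -2, 0)
w1 = Bv₀ = (6·0 + (-5)·0 + 0·1; (-3)·0 + 2·0 + (-4)·1; 0·0 + (-2)·0 + 0·1) = (0, -4, 0)
w2 = Bw1 = (6·0 + (-5)·(-4) + 0·0; (-3)·0 + 2·(-4) + (-4)·0; 0·0 + (-2)·(-4) + 0·0) = (20, -8, 8)
Bw2 = (160, -108, 16)
w2·Bw2 = 4192; w2·w2 = 528; μ ≈ 4192/528 = 7.93939

μ ≈ 7.93939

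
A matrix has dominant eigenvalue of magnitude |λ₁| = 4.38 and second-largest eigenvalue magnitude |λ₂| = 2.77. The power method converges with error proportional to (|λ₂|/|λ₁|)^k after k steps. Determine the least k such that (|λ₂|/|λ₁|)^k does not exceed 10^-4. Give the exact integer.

21

|λ₂/λ₁| = 2.77/4.38 = 0.63242
Need k ≥ ln(10^-4) / ln(0.63242) = -9.2103 / -0.4582 ≈ 20.101
Smallest integer k satisfying the bound: 21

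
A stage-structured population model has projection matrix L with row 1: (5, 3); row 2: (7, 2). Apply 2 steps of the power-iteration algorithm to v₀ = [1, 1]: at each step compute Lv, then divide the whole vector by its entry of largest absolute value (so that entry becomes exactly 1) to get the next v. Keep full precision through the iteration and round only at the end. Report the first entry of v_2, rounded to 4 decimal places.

Lv0 = (8.00000, 9.00000); divide by 9.00000 → v1 = (0.88889, 1.00000)
Lv1 = (7.44444, 8.22222); divide by 8.22222 → v2 = (0.90541, 1.00000)
Requested entry of v2: 67/74 = 0.9054

0.9054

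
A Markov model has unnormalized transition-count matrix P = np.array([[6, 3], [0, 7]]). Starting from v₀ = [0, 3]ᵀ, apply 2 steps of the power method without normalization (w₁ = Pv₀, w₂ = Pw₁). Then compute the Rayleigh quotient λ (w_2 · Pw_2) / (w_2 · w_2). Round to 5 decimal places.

8.07394

w1 = Pv₀ = (9, 21)
w2 = Pw1 = (117, 147)
Pw2 = (1143, 1029)
w2·Pw2 = 117·1143 + 147·1029 = 284994; w2·w2 = 117·117 + 147·147 = 35298
λ ≈ 284994/35298 = 8.07394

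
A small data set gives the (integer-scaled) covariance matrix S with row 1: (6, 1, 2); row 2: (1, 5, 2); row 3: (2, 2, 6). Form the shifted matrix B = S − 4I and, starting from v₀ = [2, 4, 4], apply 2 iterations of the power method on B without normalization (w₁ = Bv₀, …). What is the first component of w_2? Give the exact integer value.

86

B = S − 4I has rows (2, 1, 2); (1, 1, 2); (2, 2, 2)
w1 = Bv₀ = (2·2 + 1·4 + 2·4; 1·2 + 1·4 + 2·4; 2·2 + 2·4 + 2·4) = (16, 14, 20)
w2 = Bw1 = (2·16 + 1·14 + 2·20; 1·16 + 1·14 + 2·20; 2·16 + 2·14 + 2·20) = (86, 70, 100)
Requested component of w2: 86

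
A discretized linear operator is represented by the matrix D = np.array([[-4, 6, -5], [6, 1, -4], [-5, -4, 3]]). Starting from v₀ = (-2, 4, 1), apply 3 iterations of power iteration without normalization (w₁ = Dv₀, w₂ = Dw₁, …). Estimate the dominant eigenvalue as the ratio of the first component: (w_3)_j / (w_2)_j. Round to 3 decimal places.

w1 = Dv₀ = ((-4)·(-2) + 6·4 + (-5)·1; 6·(-2) + 1·4 + (-4)·1; (-5)·(-2) + (-4)·4 + 3·1) = (27, -12, -3)
w2 = Dw1 = ((-4)·27 + 6·(-12) + (-5)·(-3); 6·27 + 1·(-12) + (-4)·(-3); (-5)·27 + (-4)·(-12) + 3·(-3)) = (-165, 162, -96)
w3 = Dw2 = (2112, -444, -111)
Ratio at component: 2112 / -165 = -12.800

-12.800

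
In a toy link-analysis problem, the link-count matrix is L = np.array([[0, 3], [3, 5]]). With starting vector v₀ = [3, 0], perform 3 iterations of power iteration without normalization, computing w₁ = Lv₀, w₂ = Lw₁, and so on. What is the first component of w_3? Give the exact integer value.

w1 = Lv₀ = (0·3 + 3·0; 3·3 + 5·0) = (0, 9)
w2 = Lw1 = (0·0 + 3·9; 3·0 + 5·9) = (27, 45)
w3 = Lw2 = (135, 306)
The requested component of w3 is 135.

135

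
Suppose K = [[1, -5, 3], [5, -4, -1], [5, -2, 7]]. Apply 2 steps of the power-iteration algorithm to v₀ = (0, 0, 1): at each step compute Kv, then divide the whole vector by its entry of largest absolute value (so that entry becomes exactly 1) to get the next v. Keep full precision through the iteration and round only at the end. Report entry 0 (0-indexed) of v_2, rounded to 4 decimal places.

Kv0 = (3.00000, -1.00000, 7.00000); divide by 7.00000 → v1 = (0.42857, -0.14286, 1.00000)
Kv1 = (4.14286, 1.71429, 9.42857); divide by 9.42857 → v2 = (0.43939, 0.18182, 1.00000)
Requested entry of v2: 29/66 = 0.4394

0.4394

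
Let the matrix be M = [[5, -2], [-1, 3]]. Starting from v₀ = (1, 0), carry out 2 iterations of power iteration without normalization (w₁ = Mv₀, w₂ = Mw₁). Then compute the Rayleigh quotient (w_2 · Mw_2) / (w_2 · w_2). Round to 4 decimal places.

λ ≈ 5.6557

w1 = Mv₀ = (5·1 + (-2)·0; (-1)·1 + 3·0) = (5, -1)
w2 = Mw1 = (5·5 + (-2)·(-1); (-1)·5 + 3·(-1)) = (27, -8)
Mw2 = (151, -51)
w2·Mw2 = 27·151 + (-8)·(-51) = 4485; w2·w2 = 27·27 + (-8)·(-8) = 793
λ ≈ 4485/793 = 5.6557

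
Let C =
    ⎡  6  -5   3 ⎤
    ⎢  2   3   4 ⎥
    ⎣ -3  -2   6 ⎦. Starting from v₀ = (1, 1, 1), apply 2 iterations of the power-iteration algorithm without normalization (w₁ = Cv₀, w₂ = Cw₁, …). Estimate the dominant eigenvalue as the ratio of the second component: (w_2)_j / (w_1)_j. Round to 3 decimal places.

4.333

w1 = Cv₀ = (6·1 + (-5)·1 + 3·1; 2·1 + 3·1 + 4·1; (-3)·1 + (-2)·1 + 6·1) = (4, 9, 1)
w2 = Cw1 = (6·4 + (-5)·9 + 3·1; 2·4 + 3·9 + 4·1; (-3)·4 + (-2)·9 + 6·1) = (-18, 39, -24)
Ratio at component: 39 / 9 = 4.333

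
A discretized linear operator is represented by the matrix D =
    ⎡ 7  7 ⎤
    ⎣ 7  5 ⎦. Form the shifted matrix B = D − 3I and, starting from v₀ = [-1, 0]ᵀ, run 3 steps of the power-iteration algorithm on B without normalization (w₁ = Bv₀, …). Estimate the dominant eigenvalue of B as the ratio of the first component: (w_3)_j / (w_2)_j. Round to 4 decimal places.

μ ≈ 8.5231

B = D − 3I has rows (4, 7); (7, 2)
w1 = Bv₀ = (4·(-1) + 7·0; 7·(-1) + 2·0) = (-4, -7)
w2 = Bw1 = (4·(-4) + 7·(-7); 7·(-4) + 2·(-7)) = (-65, -42)
w3 = Bw2 = (-554, -539)
Ratio: -554/-65 = 8.5231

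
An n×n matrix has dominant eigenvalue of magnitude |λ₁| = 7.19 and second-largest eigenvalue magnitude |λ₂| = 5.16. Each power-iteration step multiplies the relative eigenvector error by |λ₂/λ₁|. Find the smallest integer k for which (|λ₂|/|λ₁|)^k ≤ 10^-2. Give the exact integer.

14

|λ₂/λ₁| = 5.16/7.19 = 0.71766
Need k ≥ ln(10^-2) / ln(0.71766) = -4.6052 / -0.3318 ≈ 13.881
Smallest integer k satisfying the bound: 14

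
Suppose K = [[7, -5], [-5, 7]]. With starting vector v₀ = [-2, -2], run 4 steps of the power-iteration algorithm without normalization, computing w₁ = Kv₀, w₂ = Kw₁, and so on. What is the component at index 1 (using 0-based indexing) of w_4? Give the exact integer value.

-32

w1 = Kv₀ = (7·(-2) + (-5)·(-2); (-5)·(-2) + 7·(-2)) = (-4, -4)
w2 = Kw1 = (7·(-4) + (-5)·(-4); (-5)·(-4) + 7·(-4)) = (-8, -8)
w3 = Kw2 = (-16, -16)
w4 = Kw3 = (-32, -32)
The requested component of w4 is -32.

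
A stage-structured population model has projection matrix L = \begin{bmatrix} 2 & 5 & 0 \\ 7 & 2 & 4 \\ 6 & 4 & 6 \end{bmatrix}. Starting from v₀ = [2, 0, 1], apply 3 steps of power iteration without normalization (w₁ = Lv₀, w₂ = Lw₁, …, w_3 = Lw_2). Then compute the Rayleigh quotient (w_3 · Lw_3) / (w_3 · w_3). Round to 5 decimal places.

11.15679

w1 = Lv₀ = (2·2 + 5·0 + 0·1; 7·2 + 2·0 + 4·1; 6·2 + 4·0 + 6·1) = (4, 18, 18)
w2 = Lw1 = (2·4 + 5·18 + 0·18; 7·4 + 2·18 + 4·18; 6·4 + 4·18 + 6·18) = (98, 136, 204)
w3 = Lw2 = (876, 1774, 2356)
Lw3 = (10622, 19104, 26488)
w3·Lw3 = 876·10622 + 1774·19104 + 2356·26488 = 105601096; w3·w3 = 876·876 + 1774·1774 + 2356·2356 = 9465188
λ ≈ 105601096/9465188 = 11.15679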